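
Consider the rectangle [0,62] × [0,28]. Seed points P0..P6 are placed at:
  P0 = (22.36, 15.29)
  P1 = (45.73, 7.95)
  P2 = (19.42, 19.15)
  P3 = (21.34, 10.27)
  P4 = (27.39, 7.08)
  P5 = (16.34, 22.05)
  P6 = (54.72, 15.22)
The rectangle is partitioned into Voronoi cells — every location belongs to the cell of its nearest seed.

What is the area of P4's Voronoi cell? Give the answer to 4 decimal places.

Area of P4's cell: 194.7440

1. box [0,62]×[0,28]: [(0, 0) (62, 0) (62, 28) (0, 28)]
2. ⊥bis P4·P0 via (24.875,11.185): [(6.6188, 0) (62, 0) (62, 28) (52.3206, 28)]  |A|=910.8495
3. ⊥bis P4·P1 via (36.56,7.515): [(36.0608, 18.0382) (6.6188, 0) (36.9165, 0)]  |A|=273.2579
4. ⊥bis P4·P2 via (23.405,13.115): [(36.0608, 18.0382) (6.6188, 0) (36.9165, 0)]  |A|=273.2579
5. ⊥bis P4·P3 via (24.365,8.675): [(36.0608, 18.0382) (26.0766, 11.9212) (19.7909, 0) (36.9165, 0)]  |A|=194.744
6. ⊥bis P4·P5 via (21.865,14.565): [(36.0608, 18.0382) (26.0766, 11.9212) (19.7909, 0) (36.9165, 0)]  |A|=194.744
7. ⊥bis P4·P6 via (41.055,11.15): [(36.0608, 18.0382) (26.0766, 11.9212) (19.7909, 0) (36.9165, 0)]  |A|=194.744
8. canonical 4-gon: [(36.0608, 18.0382) (26.0766, 11.9212) (19.7909, 0) (36.9165, 0)]
9. shoelace: 194.744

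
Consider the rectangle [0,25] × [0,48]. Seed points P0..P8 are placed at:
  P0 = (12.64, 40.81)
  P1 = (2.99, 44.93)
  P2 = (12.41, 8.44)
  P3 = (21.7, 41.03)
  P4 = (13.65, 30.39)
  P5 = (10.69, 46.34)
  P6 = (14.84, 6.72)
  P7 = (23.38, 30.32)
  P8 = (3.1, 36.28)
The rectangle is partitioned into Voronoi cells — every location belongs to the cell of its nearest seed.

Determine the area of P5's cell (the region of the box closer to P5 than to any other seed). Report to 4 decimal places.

1. box [0,25]×[0,48]: [(0, 0) (25, 0) (25, 48) (0, 48)]
2. ⊥bis P5·P0 via (11.665,43.575): [(0, 39.4617) (24.2138, 48) (0, 48)]  |A|=103.373
3. ⊥bis P5·P1 via (6.84,45.635): [(7.487, 42.1017) (24.2138, 48) (6.4069, 48)]  |A|=52.5149
4. ⊥bis P5·P2 via (11.55,27.39): [(7.487, 42.1017) (24.2138, 48) (6.4069, 48)]  |A|=52.5149
5. ⊥bis P5·P3 via (16.195,43.685): [(7.487, 42.1017) (17.0593, 45.4772) (18.2761, 48) (6.4069, 48)]  |A|=45.0249
6. ⊥bis P5·P4 via (12.17,38.365): [(7.487, 42.1017) (17.0593, 45.4772) (18.2761, 48) (6.4069, 48)]  |A|=45.0249
7. ⊥bis P5·P6 via (12.765,26.53): [(7.487, 42.1017) (17.0593, 45.4772) (18.2761, 48) (6.4069, 48)]  |A|=45.0249
8. ⊥bis P5·P7 via (17.035,38.33): [(7.487, 42.1017) (17.0593, 45.4772) (18.2761, 48) (6.4069, 48)]  |A|=45.0249
9. ⊥bis P5·P8 via (6.895,41.31): [(7.487, 42.1017) (17.0593, 45.4772) (18.2761, 48) (6.4069, 48)]  |A|=45.0249
10. canonical 4-gon: [(7.487, 42.1017) (17.0593, 45.4772) (18.2761, 48) (6.4069, 48)]
11. shoelace: 45.0249

Area of P5's cell: 45.0249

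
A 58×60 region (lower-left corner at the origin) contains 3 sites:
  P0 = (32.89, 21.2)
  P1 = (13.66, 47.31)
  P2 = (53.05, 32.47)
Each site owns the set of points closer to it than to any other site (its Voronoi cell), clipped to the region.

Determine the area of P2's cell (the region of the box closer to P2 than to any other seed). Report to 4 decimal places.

Area of P2's cell: 862.4649

1. box [0,58]×[0,60]: [(0, 0) (58, 0) (58, 60) (0, 60)]
2. ⊥bis P2·P0 via (42.97,26.835): [(57.9715, 0) (58, 0) (58, 60) (24.4298, 60)]  |A|=1007.9594
3. ⊥bis P2·P1 via (33.355,39.89): [(34.2878, 42.3659) (57.9715, 0) (58, 0) (58, 60) (40.9313, 60)]  |A|=862.4649
4. canonical 5-gon: [(34.2878, 42.3659) (57.9715, 0) (58, 0) (58, 60) (40.9313, 60)]
5. shoelace: 862.4649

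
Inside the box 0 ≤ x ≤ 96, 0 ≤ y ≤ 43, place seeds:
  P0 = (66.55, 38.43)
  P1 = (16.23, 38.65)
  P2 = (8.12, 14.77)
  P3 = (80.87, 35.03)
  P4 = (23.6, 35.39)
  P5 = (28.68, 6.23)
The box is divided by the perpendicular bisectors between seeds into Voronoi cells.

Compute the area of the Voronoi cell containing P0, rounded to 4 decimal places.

1. box [0,96]×[0,43]: [(0, 0) (96, 0) (96, 43) (0, 43)]
2. ⊥bis P0·P1 via (41.39,38.54): [(41.2215, 0) (96, 0) (96, 43) (41.4095, 43)]  |A|=2351.4335
3. ⊥bis P0·P2 via (37.335,26.6): [(41.295, 16.8204) (48.1061, 0) (96, 0) (96, 43) (41.4095, 43)]  |A|=2293.5325
4. ⊥bis P0·P3 via (73.71,36.73): [(41.295, 16.8204) (48.1061, 0) (64.9892, 0) (75.1987, 43) (41.4095, 43)]  |A|=1179.5719
5. ⊥bis P0·P4 via (45.075,36.91): [(47.5988, 1.2528) (48.1061, 0) (64.9892, 0) (75.1987, 43) (44.6439, 43)]  |A|=1028.6512
6. ⊥bis P0·P5 via (47.615,22.33): [(45.97, 24.2646) (65.3412, 1.4825) (75.1987, 43) (44.6439, 43)]  |A|=800.6357
7. canonical 4-gon: [(45.97, 24.2646) (65.3412, 1.4825) (75.1987, 43) (44.6439, 43)]
8. shoelace: 800.6357

Area of P0's cell: 800.6357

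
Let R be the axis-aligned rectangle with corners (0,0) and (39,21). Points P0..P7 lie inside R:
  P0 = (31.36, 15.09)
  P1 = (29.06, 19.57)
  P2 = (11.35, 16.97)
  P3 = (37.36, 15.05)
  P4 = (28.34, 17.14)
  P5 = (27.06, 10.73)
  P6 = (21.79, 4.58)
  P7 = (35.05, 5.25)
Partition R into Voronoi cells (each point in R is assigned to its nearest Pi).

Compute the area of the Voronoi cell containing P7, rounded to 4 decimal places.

1. box [0,39]×[0,21]: [(0, 0) (39, 0) (39, 21) (0, 21)]
2. ⊥bis P7·P0 via (33.205,10.17): [(6.085, 0) (39, 0) (39, 12.3431)]  |A|=203.137
3. ⊥bis P7·P1 via (32.055,12.41): [(6.085, 0) (39, 0) (39, 12.3431)]  |A|=203.137
4. ⊥bis P7·P2 via (23.2,11.11): [(20.3516, 5.35) (17.7059, 0) (39, 0) (39, 12.3431)]  |A|=172.0512
5. ⊥bis P7·P3 via (36.205,10.15): [(34.3301, 10.5919) (20.3516, 5.35) (17.7059, 0) (39, 0) (39, 9.4912)]  |A|=165.3921
6. ⊥bis P7·P4 via (31.695,11.195): [(34.3301, 10.5919) (23.2908, 6.4522) (19.9698, 4.578) (17.7059, 0) (39, 0) (39, 9.4912)]  |A|=164.468
7. ⊥bis P7·P5 via (31.055,7.99): [(34.3301, 10.5919) (32.3234, 9.8394) (25.575, 0) (39, 0) (39, 9.4912)]  |A|=100.5928
8. ⊥bis P7·P6 via (28.42,4.915): [(34.3301, 10.5919) (32.3234, 9.8394) (28.4561, 4.2007) (28.6683, 0) (39, 0) (39, 9.4912)]  |A|=94.0957
9. canonical 6-gon: [(34.3301, 10.5919) (32.3234, 9.8394) (28.4561, 4.2007) (28.6683, 0) (39, 0) (39, 9.4912)]
10. shoelace: 94.0957

Area of P7's cell: 94.0957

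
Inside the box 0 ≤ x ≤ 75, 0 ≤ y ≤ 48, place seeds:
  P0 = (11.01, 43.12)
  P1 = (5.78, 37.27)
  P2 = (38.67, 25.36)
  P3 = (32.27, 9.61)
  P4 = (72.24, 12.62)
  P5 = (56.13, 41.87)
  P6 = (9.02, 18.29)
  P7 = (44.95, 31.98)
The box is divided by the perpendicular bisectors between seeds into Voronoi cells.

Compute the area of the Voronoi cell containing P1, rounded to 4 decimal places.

Area of P1's cell: 210.7311

1. box [0,75]×[0,48]: [(0, 0) (75, 0) (75, 48) (0, 48)]
2. ⊥bis P1·P0 via (8.395,40.195): [(0, 47.7003) (0, 0) (53.355, 0)]  |A|=1272.5238
3. ⊥bis P1·P2 via (22.225,31.315): [(21.2719, 28.6829) (0, 47.7003) (0, 0) (10.8853, 0)]  |A|=663.4481
4. ⊥bis P1·P3 via (19.025,23.44): [(19.5583, 23.9507) (21.2719, 28.6829) (0, 47.7003) (0, 5.2197)]  |A|=482.0477
5. ⊥bis P1·P4 via (39.01,24.945): [(19.5583, 23.9507) (21.2719, 28.6829) (0, 47.7003) (0, 5.2197)]  |A|=482.0477
6. ⊥bis P1·P5 via (30.955,39.57): [(19.5583, 23.9507) (21.2719, 28.6829) (0, 47.7003) (0, 5.2197)]  |A|=482.0477
7. ⊥bis P1·P6 via (7.4,27.78): [(19.8958, 29.9131) (0, 47.7003) (0, 26.5168)]  |A|=210.7311
8. ⊥bis P1·P7 via (25.365,34.625): [(19.8958, 29.9131) (0, 47.7003) (0, 26.5168)]  |A|=210.7311
9. canonical 3-gon: [(19.8958, 29.9131) (0, 47.7003) (0, 26.5168)]
10. shoelace: 210.7311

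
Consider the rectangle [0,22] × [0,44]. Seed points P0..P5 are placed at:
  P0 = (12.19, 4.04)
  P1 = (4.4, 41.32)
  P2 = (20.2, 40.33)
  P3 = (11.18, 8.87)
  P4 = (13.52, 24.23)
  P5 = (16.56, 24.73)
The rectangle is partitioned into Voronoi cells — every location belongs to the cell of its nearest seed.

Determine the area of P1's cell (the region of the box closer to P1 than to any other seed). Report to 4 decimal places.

1. box [0,22]×[0,44]: [(0, 0) (22, 0) (22, 44) (0, 44)]
2. ⊥bis P1·P0 via (8.295,22.68): [(0, 20.9467) (22, 25.5438) (22, 44) (0, 44)]  |A|=456.6048
3. ⊥bis P1·P2 via (12.3,40.825): [(0, 20.9467) (11.2011, 23.2873) (12.4989, 44) (0, 44)]  |A|=258.5551
4. ⊥bis P1·P3 via (7.79,25.095): [(0, 23.4674) (11.3611, 25.8411) (12.4989, 44) (0, 44)]  |A|=230.1202
5. ⊥bis P1·P4 via (8.96,32.775): [(0, 27.9935) (11.8937, 34.3406) (12.4989, 44) (0, 44)]  |A|=155.5544
6. ⊥bis P1·P5 via (10.48,33.025): [(0, 27.9935) (11.8937, 34.3406) (12.4989, 44) (0, 44)]  |A|=155.5544
7. canonical 4-gon: [(0, 27.9935) (11.8937, 34.3406) (12.4989, 44) (0, 44)]
8. shoelace: 155.5544

Area of P1's cell: 155.5544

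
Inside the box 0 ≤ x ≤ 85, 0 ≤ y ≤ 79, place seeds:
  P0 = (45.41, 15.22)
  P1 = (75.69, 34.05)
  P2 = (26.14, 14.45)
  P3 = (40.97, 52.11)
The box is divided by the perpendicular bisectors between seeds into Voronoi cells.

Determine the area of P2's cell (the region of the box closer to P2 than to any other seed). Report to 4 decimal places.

1. box [0,85]×[0,79]: [(0, 0) (85, 0) (85, 79) (0, 79)]
2. ⊥bis P2·P0 via (35.775,14.835): [(0, 0) (36.3678, 0) (33.2111, 79) (0, 79)]  |A|=2748.3645
3. ⊥bis P2·P1 via (50.915,24.25): [(0, 0) (36.3678, 0) (33.6553, 67.8837) (29.2581, 79) (0, 79)]  |A|=2726.3932
4. ⊥bis P2·P3 via (33.555,33.28): [(0, 46.4935) (0, 0) (36.3678, 0) (35.0617, 32.6867)]  |A|=1409.4414
5. canonical 4-gon: [(0, 46.4935) (0, 0) (36.3678, 0) (35.0617, 32.6867)]
6. shoelace: 1409.4414

Area of P2's cell: 1409.4414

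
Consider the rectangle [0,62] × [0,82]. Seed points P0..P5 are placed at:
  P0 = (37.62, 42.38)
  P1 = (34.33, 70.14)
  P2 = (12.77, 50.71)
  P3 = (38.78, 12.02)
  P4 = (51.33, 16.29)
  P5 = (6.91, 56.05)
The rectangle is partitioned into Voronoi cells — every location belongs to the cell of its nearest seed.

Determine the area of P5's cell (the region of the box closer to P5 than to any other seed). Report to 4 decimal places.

Area of P5's cell: 488.4177

1. box [0,62]×[0,82]: [(0, 0) (62, 0) (62, 82) (0, 82)]
2. ⊥bis P5·P0 via (22.265,49.215): [(0, 0) (0.3578, 0) (36.8586, 82) (0, 82)]  |A|=1525.8758
3. ⊥bis P5·P1 via (20.62,63.095): [(0, 0) (0.3578, 0) (24.8121, 54.937) (10.9055, 82) (0, 82)]  |A|=1174.691
4. ⊥bis P5·P2 via (9.84,53.38): [(0, 42.5818) (19.9251, 64.4472) (10.9055, 82) (0, 82)]  |A|=488.4177
5. ⊥bis P5·P3 via (22.845,34.035): [(0, 42.5818) (19.9251, 64.4472) (10.9055, 82) (0, 82)]  |A|=488.4177
6. ⊥bis P5·P4 via (29.12,36.17): [(0, 42.5818) (19.9251, 64.4472) (10.9055, 82) (0, 82)]  |A|=488.4177
7. canonical 4-gon: [(0, 42.5818) (19.9251, 64.4472) (10.9055, 82) (0, 82)]
8. shoelace: 488.4177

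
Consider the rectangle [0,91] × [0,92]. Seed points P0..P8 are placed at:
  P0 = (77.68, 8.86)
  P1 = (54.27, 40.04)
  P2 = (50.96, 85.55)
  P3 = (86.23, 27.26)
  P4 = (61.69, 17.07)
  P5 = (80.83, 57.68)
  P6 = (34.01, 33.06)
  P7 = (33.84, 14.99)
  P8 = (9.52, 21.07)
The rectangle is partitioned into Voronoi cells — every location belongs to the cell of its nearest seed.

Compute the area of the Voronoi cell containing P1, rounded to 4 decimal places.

1. box [0,91]×[0,92]: [(0, 0) (91, 0) (91, 92) (0, 92)]
2. ⊥bis P1·P0 via (65.975,24.45): [(0, 0) (33.4098, 0) (91, 43.2388) (91, 92) (0, 92)]  |A|=7126.9343
3. ⊥bis P1·P2 via (52.615,62.795): [(0, 58.9682) (0, 0) (33.4098, 0) (91, 43.2388) (91, 65.5868)]  |A|=4422.1884
4. ⊥bis P1·P3 via (70.25,33.65): [(82.7817, 64.9891) (0, 58.9682) (0, 0) (33.4098, 0) (66.8269, 25.0896)]  |A|=3992.8943
5. ⊥bis P1·P4 via (57.98,28.555): [(69.7305, 32.3508) (82.7817, 64.9891) (0, 58.9682) (0, 9.8257)]  |A|=3025.0034
6. ⊥bis P1·P5 via (67.55,48.86): [(69.7305, 32.3508) (73.0317, 40.6064) (58.0332, 63.1891) (0, 58.9682) (0, 9.8257)]  |A|=2732.0617
7. ⊥bis P1·P6 via (44.14,36.55): [(48.0046, 25.3327) (69.7305, 32.3508) (73.0317, 40.6064) (58.0332, 63.1891) (35.5262, 61.5521)]  |A|=893.0358
8. ⊥bis P1·P7 via (44.055,27.515): [(48.0046, 25.3327) (69.7305, 32.3508) (73.0317, 40.6064) (58.0332, 63.1891) (35.5262, 61.5521)]  |A|=893.0358
9. ⊥bis P1·P8 via (31.895,30.555): [(48.0046, 25.3327) (69.7305, 32.3508) (73.0317, 40.6064) (58.0332, 63.1891) (35.5262, 61.5521)]  |A|=893.0358
10. canonical 5-gon: [(48.0046, 25.3327) (69.7305, 32.3508) (73.0317, 40.6064) (58.0332, 63.1891) (35.5262, 61.5521)]
11. shoelace: 893.0358

Area of P1's cell: 893.0358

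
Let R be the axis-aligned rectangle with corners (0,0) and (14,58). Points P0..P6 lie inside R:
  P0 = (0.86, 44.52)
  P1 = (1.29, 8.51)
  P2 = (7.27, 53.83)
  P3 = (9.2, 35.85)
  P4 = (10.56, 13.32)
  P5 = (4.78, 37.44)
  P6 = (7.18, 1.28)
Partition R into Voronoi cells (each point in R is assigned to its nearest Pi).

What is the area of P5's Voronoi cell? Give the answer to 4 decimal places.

Area of P5's cell: 102.8576

1. box [0,14]×[0,58]: [(0, 0) (14, 0) (14, 58) (0, 58)]
2. ⊥bis P5·P0 via (2.82,40.98): [(0, 39.4186) (0, 0) (14, 0) (14, 47.1701)]  |A|=606.1209
3. ⊥bis P5·P1 via (3.035,22.975): [(0, 39.4186) (0, 23.3411) (14, 21.6522) (14, 47.1701)]  |A|=291.1674
4. ⊥bis P5·P2 via (6.025,45.635): [(10.1073, 45.0148) (0, 39.4186) (0, 23.3411) (14, 21.6522) (14, 44.4234)]  |A|=285.8216
5. ⊥bis P5·P3 via (6.99,36.645): [(9.9744, 44.9412) (0, 39.4186) (0, 23.3411) (2.1125, 23.0863)]  |A|=104.268
6. ⊥bis P5·P4 via (7.67,25.38): [(2.4912, 24.139) (9.9744, 44.9412) (0, 39.4186) (0, 23.542)]  |A|=102.8576
7. ⊥bis P5·P6 via (5.98,19.36): [(2.4912, 24.139) (9.9744, 44.9412) (0, 39.4186) (0, 23.542)]  |A|=102.8576
8. canonical 4-gon: [(2.4912, 24.139) (9.9744, 44.9412) (0, 39.4186) (0, 23.542)]
9. shoelace: 102.8576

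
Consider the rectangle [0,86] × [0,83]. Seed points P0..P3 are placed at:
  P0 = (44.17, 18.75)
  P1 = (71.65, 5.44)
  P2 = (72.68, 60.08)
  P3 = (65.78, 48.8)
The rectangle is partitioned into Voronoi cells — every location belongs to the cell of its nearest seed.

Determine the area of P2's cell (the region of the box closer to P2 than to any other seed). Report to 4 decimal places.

Area of P2's cell: 1231.6911

1. box [0,86]×[0,83]: [(0, 0) (86, 0) (86, 83) (0, 83)]
2. ⊥bis P2·P0 via (58.425,39.415): [(0, 79.7174) (86, 20.3934) (86, 83) (0, 83)]  |A|=2833.2376
3. ⊥bis P2·P1 via (72.165,32.76): [(0, 79.7174) (67.9576, 32.8393) (86, 32.4992) (86, 83) (0, 83)]  |A|=2724.0284
4. ⊥bis P2·P3 via (69.23,54.44): [(86, 44.1818) (86, 83) (22.5406, 83)]  |A|=1231.6911
5. canonical 3-gon: [(86, 44.1818) (86, 83) (22.5406, 83)]
6. shoelace: 1231.6911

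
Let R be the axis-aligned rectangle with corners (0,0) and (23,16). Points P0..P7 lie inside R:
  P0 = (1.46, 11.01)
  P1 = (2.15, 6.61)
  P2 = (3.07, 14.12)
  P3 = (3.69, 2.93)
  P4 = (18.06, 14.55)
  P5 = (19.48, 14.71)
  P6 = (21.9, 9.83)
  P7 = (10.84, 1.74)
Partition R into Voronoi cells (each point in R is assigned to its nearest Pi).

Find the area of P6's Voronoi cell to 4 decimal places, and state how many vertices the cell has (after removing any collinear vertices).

Area of P6's cell: 67.3597 (5 vertices)

1. box [0,23]×[0,16]: [(0, 0) (23, 0) (23, 16) (0, 16)]
2. ⊥bis P6·P0 via (11.68,10.42): [(11.0785, 0) (23, 0) (23, 16) (12.0021, 16)]  |A|=183.3553
3. ⊥bis P6·P1 via (12.025,8.22): [(11.6764, 10.358) (13.3652, 0) (23, 0) (23, 16) (12.0021, 16)]  |A|=171.5124
4. ⊥bis P6·P2 via (12.485,11.975): [(11.86, 9.2318) (13.3652, 0) (23, 0) (23, 16) (13.402, 16)]  |A|=166.0737
5. ⊥bis P6·P3 via (12.795,6.38): [(11.86, 9.2318) (11.97, 8.5572) (15.2125, 0) (23, 0) (23, 16) (13.402, 16)]  |A|=158.1699
6. ⊥bis P6·P4 via (19.98,12.19): [(12.8053, 6.3529) (15.2125, 0) (23, 0) (23, 14.6469)]  |A|=99.3977
7. ⊥bis P6·P5 via (20.69,12.27): [(19.1234, 11.4931) (12.8053, 6.3529) (15.2125, 0) (23, 0) (23, 13.4155)]  |A|=97.0109
8. ⊥bis P6·P7 via (16.37,5.785): [(19.1234, 11.4931) (14.7796, 7.9592) (20.6015, 0) (23, 0) (23, 13.4155)]  |A|=67.3597
9. canonical 5-gon: [(19.1234, 11.4931) (14.7796, 7.9592) (20.6015, 0) (23, 0) (23, 13.4155)]
10. shoelace: 67.3597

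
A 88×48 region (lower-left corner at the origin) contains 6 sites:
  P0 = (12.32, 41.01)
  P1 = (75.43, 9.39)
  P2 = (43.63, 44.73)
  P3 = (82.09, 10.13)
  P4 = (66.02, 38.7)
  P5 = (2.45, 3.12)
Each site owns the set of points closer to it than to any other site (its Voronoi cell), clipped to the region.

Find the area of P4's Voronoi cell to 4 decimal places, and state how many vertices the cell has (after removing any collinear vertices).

Area of P4's cell: 843.7842 (5 vertices)

1. box [0,88]×[0,48]: [(0, 0) (88, 0) (88, 48) (0, 48)]
2. ⊥bis P4·P0 via (39.17,39.855): [(37.4556, 0) (88, 0) (88, 48) (39.5204, 48)]  |A|=2376.5775
3. ⊥bis P4·P1 via (70.725,24.045): [(38.0385, 13.551) (88, 29.5912) (88, 48) (39.5204, 48)]  |A|=1294.9051
4. ⊥bis P4·P2 via (54.825,41.715): [(48.1109, 16.7847) (88, 29.5912) (88, 48) (56.5177, 48)]  |A|=858.5218
5. ⊥bis P4·P3 via (74.055,24.415): [(48.1109, 16.7847) (76.9507, 26.0438) (88, 32.2588) (88, 48) (56.5177, 48)]  |A|=843.7842
6. ⊥bis P4·P5 via (34.235,20.91): [(48.1109, 16.7847) (76.9507, 26.0438) (88, 32.2588) (88, 48) (56.5177, 48)]  |A|=843.7842
7. canonical 5-gon: [(48.1109, 16.7847) (76.9507, 26.0438) (88, 32.2588) (88, 48) (56.5177, 48)]
8. shoelace: 843.7842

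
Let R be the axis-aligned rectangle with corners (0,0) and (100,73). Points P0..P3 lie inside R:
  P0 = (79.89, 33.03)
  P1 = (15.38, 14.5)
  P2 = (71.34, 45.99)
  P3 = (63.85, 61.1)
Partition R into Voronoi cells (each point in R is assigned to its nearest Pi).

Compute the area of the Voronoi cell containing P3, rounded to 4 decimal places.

1. box [0,100]×[0,73]: [(0, 0) (100, 0) (100, 73) (0, 73)]
2. ⊥bis P3·P0 via (71.87,47.065): [(0, 5.9964) (100, 63.1393) (100, 73) (0, 73)]  |A|=3843.2143
3. ⊥bis P3·P1 via (39.615,37.8): [(45.3029, 31.8838) (100, 63.1393) (100, 73) (5.773, 73)]  |A|=2206.8026
4. ⊥bis P3·P2 via (67.595,53.545): [(38.3939, 39.0701) (100, 69.6081) (100, 73) (5.773, 73)]  |A|=1703.0376
5. canonical 4-gon: [(38.3939, 39.0701) (100, 69.6081) (100, 73) (5.773, 73)]
6. shoelace: 1703.0376

Area of P3's cell: 1703.0376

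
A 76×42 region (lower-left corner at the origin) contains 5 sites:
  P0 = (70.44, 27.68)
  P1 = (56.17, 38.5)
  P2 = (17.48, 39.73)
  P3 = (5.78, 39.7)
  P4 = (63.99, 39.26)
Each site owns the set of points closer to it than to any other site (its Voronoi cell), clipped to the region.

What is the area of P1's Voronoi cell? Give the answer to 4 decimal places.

1. box [0,76]×[0,42]: [(0, 0) (76, 0) (76, 42) (0, 42)]
2. ⊥bis P1·P0 via (63.305,33.09): [(0, 0) (38.215, 0) (70.0609, 42) (0, 42)]  |A|=2273.7939
3. ⊥bis P1·P2 via (36.825,39.115): [(35.5815, 0) (38.215, 0) (70.0609, 42) (36.9167, 42)]  |A|=751.3316
4. ⊥bis P1·P3 via (30.975,39.1): [(35.5815, 0) (38.215, 0) (70.0609, 42) (36.9167, 42)]  |A|=751.3316
5. ⊥bis P1·P4 via (60.08,38.88): [(35.5815, 0) (38.215, 0) (60.9452, 29.9777) (59.7768, 42) (36.9167, 42)]  |A|=689.5126
6. canonical 5-gon: [(35.5815, 0) (38.215, 0) (60.9452, 29.9777) (59.7768, 42) (36.9167, 42)]
7. shoelace: 689.5126

Area of P1's cell: 689.5126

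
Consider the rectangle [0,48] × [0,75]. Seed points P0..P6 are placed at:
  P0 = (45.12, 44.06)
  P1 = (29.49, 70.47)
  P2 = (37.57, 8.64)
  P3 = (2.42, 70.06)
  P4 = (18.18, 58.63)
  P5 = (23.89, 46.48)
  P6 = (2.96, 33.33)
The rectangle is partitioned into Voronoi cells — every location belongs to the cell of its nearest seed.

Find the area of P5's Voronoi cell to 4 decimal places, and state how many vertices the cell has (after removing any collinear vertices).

1. box [0,48]×[0,75]: [(0, 0) (48, 0) (48, 75) (0, 75)]
2. ⊥bis P5·P0 via (34.505,45.27): [(0, 0) (29.3447, 0) (37.8939, 75) (0, 75)]  |A|=2521.4475
3. ⊥bis P5·P1 via (26.69,58.475): [(0, 64.7053) (0, 0) (29.3447, 0) (35.7687, 56.3558)]  |A|=1984.0815
4. ⊥bis P5·P2 via (30.73,27.56): [(0, 64.7053) (0, 16.4504) (32.5617, 28.2222) (35.7687, 56.3558)]  |A|=1302.1684
5. ⊥bis P5·P3 via (13.155,58.27): [(16.0961, 60.9479) (0, 46.2921) (0, 16.4504) (32.5617, 28.2222) (35.7687, 56.3558)]  |A|=1153.9786
6. ⊥bis P5·P4 via (21.035,52.555): [(31.3281, 57.3923) (0, 42.6694) (0, 16.4504) (32.5617, 28.2222) (35.7687, 56.3558)]  |A|=956.9979
7. ⊥bis P5·P6 via (13.425,39.905): [(31.3281, 57.3923) (9.0237, 46.9102) (22.9486, 24.7469) (32.5617, 28.2222) (35.7687, 56.3558)]  |A|=526.6286
8. canonical 5-gon: [(31.3281, 57.3923) (9.0237, 46.9102) (22.9486, 24.7469) (32.5617, 28.2222) (35.7687, 56.3558)]
9. shoelace: 526.6286

Area of P5's cell: 526.6286 (5 vertices)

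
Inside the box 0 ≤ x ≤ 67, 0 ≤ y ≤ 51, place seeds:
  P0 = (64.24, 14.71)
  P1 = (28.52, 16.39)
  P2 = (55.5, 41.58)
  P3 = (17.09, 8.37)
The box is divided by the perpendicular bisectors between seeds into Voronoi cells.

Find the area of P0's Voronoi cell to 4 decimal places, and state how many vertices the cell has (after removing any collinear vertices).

1. box [0,67]×[0,51]: [(0, 0) (67, 0) (67, 51) (0, 51)]
2. ⊥bis P0·P1 via (46.38,15.55): [(45.6486, 0) (67, 0) (67, 51) (48.0473, 51)]  |A|=1027.7534
3. ⊥bis P0·P2 via (59.87,28.145): [(46.772, 23.8846) (45.6486, 0) (67, 0) (67, 30.4642)]  |A|=563.0991
4. ⊥bis P0·P3 via (40.665,11.54): [(46.772, 23.8846) (45.6486, 0) (67, 0) (67, 30.4642)]  |A|=563.0991
5. canonical 4-gon: [(46.772, 23.8846) (45.6486, 0) (67, 0) (67, 30.4642)]
6. shoelace: 563.0991

Area of P0's cell: 563.0991 (4 vertices)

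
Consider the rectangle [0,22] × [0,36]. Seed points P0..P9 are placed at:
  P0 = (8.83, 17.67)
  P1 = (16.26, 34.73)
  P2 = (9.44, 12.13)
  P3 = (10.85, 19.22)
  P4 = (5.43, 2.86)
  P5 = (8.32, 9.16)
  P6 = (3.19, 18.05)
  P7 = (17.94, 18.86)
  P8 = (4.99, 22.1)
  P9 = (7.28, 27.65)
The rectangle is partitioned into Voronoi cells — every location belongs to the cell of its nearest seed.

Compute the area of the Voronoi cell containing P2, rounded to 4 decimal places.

1. box [0,22]×[0,36]: [(0, 0) (22, 0) (22, 36) (0, 36)]
2. ⊥bis P2·P0 via (9.135,14.9): [(0, 13.8942) (0, 0) (22, 0) (22, 16.3165)]  |A|=332.3177
3. ⊥bis P2·P1 via (12.85,23.43): [(0, 13.8942) (0, 0) (22, 0) (22, 16.3165)]  |A|=332.3177
4. ⊥bis P2·P3 via (10.145,15.675): [(12.2933, 15.2478) (0, 13.8942) (0, 0) (22, 0) (22, 13.3174)]  |A|=317.7618
5. ⊥bis P2·P4 via (7.435,7.495): [(12.2933, 15.2478) (0, 13.8942) (0, 10.7112) (22, 1.1945) (22, 13.3174)]  |A|=186.7989
6. ⊥bis P2·P5 via (8.88,10.645): [(12.2933, 15.2478) (0.2043, 13.9167) (22, 5.6974) (22, 13.3174)]  |A|=101.1701
7. ⊥bis P2·P6 via (6.315,15.09): [(12.2933, 15.2478) (5.7857, 14.5312) (3.8879, 12.5276) (22, 5.6974) (22, 13.3174)]  |A|=96.1616
8. ⊥bis P2·P7 via (13.69,15.495): [(14.1834, 14.8719) (12.2933, 15.2478) (5.7857, 14.5312) (3.8879, 12.5276) (21.2122, 5.9945)]  |A|=63.9275
9. ⊥bis P2·P8 via (7.215,17.115): [(14.1834, 14.8719) (12.2933, 15.2478) (5.7857, 14.5312) (3.8879, 12.5276) (21.2122, 5.9945)]  |A|=63.9275
10. ⊥bis P2·P9 via (8.36,19.89): [(14.1834, 14.8719) (12.2933, 15.2478) (5.7857, 14.5312) (3.8879, 12.5276) (21.2122, 5.9945)]  |A|=63.9275
11. canonical 5-gon: [(14.1834, 14.8719) (12.2933, 15.2478) (5.7857, 14.5312) (3.8879, 12.5276) (21.2122, 5.9945)]
12. shoelace: 63.9275

Area of P2's cell: 63.9275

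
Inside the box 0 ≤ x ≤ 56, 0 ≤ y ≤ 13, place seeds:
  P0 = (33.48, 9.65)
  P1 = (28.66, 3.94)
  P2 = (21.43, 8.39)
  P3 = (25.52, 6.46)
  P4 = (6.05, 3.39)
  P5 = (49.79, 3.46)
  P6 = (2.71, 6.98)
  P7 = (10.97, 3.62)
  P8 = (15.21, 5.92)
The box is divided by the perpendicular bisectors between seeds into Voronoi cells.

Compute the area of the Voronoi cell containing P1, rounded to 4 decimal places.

1. box [0,56]×[0,13]: [(0, 0) (56, 0) (56, 13) (0, 13)]
2. ⊥bis P1·P0 via (31.07,6.795): [(0, 0) (39.1197, 0) (23.7193, 13) (0, 13)]  |A|=408.4531
3. ⊥bis P1·P2 via (25.045,6.165): [(21.2505, 0) (39.1197, 0) (27.3602, 9.9266)]  |A|=88.6897
4. ⊥bis P1·P3 via (27.09,5.2): [(22.9168, 0) (39.1197, 0) (29.4605, 8.1537)]  |A|=66.0566
5. ⊥bis P1·P4 via (17.355,3.665): [(22.9168, 0) (39.1197, 0) (29.4605, 8.1537)]  |A|=66.0566
6. ⊥bis P1·P5 via (39.225,3.7): [(22.9168, 0) (39.1197, 0) (29.4605, 8.1537)]  |A|=66.0566
7. ⊥bis P1·P6 via (15.685,5.46): [(22.9168, 0) (39.1197, 0) (29.4605, 8.1537)]  |A|=66.0566
8. ⊥bis P1·P7 via (19.815,3.78): [(22.9168, 0) (39.1197, 0) (29.4605, 8.1537)]  |A|=66.0566
9. ⊥bis P1·P8 via (21.935,4.93): [(22.9168, 0) (39.1197, 0) (29.4605, 8.1537)]  |A|=66.0566
10. canonical 3-gon: [(22.9168, 0) (39.1197, 0) (29.4605, 8.1537)]
11. shoelace: 66.0566

Area of P1's cell: 66.0566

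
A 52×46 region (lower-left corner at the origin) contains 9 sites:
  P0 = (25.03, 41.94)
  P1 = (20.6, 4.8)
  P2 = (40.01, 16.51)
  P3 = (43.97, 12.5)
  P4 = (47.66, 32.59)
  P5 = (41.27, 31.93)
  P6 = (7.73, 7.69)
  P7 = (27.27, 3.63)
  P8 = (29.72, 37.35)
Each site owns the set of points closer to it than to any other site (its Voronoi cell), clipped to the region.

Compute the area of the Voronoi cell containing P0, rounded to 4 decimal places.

Area of P0's cell: 426.4131

1. box [0,52]×[0,46]: [(0, 0) (52, 0) (52, 46) (0, 46)]
2. ⊥bis P0·P1 via (22.815,23.37): [(0, 26.0913) (52, 19.8889) (52, 46) (0, 46)]  |A|=1196.5149
3. ⊥bis P0·P2 via (32.52,29.225): [(0, 26.0913) (22.62, 23.3933) (52, 40.7) (52, 46) (0, 46)]  |A|=890.7991
4. ⊥bis P0·P3 via (34.5,27.22): [(0, 26.0913) (22.62, 23.3933) (52, 40.7) (52, 46) (0, 46)]  |A|=890.7991
5. ⊥bis P0·P4 via (36.345,37.265): [(0, 26.0913) (22.62, 23.3933) (33.185, 29.6167) (39.954, 46) (0, 46)]  |A|=742.2633
6. ⊥bis P0·P5 via (33.15,36.935): [(0, 26.0913) (22.62, 23.3933) (26.0477, 25.4124) (38.7375, 46) (0, 46)]  |A|=685.5041
7. ⊥bis P0·P6 via (16.38,24.815): [(0, 33.0887) (18.1358, 23.9281) (22.62, 23.3933) (26.0477, 25.4124) (38.7375, 46) (0, 46)]  |A|=622.0527
8. ⊥bis P0·P7 via (26.15,22.785): [(0, 33.0887) (18.1358, 23.9281) (22.62, 23.3933) (26.0477, 25.4124) (38.7375, 46) (0, 46)]  |A|=622.0527
9. ⊥bis P0·P8 via (27.375,39.645): [(0, 33.0887) (14.0253, 26.0044) (33.5945, 46) (0, 46)]  |A|=426.4131
10. canonical 4-gon: [(0, 33.0887) (14.0253, 26.0044) (33.5945, 46) (0, 46)]
11. shoelace: 426.4131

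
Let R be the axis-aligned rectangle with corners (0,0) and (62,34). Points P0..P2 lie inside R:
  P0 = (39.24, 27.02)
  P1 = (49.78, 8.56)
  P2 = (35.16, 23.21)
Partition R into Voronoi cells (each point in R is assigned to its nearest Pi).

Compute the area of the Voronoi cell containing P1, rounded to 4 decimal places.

1. box [0,62]×[0,34]: [(0, 0) (62, 0) (62, 34) (0, 34)]
2. ⊥bis P1·P0 via (44.51,17.79): [(13.3522, 0) (62, 0) (62, 27.7762)]  |A|=675.6249
3. ⊥bis P1·P2 via (42.47,15.885): [(44.2036, 17.6151) (26.5524, 0) (62, 0) (62, 27.7762)]  |A|=559.3635
4. canonical 4-gon: [(44.2036, 17.6151) (26.5524, 0) (62, 0) (62, 27.7762)]
5. shoelace: 559.3635

Area of P1's cell: 559.3635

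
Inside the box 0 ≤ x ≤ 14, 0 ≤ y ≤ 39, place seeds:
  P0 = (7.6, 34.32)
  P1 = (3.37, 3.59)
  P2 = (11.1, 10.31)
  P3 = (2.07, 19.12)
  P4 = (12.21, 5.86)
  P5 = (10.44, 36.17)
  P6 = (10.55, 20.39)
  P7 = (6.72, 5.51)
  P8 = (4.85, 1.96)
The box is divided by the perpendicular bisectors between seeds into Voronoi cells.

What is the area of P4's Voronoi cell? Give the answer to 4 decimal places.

1. box [0,14]×[0,39]: [(0, 0) (14, 0) (14, 39) (0, 39)]
2. ⊥bis P4·P0 via (9.905,20.09): [(0, 18.4856) (0, 0) (14, 0) (14, 20.7533)]  |A|=274.6722
3. ⊥bis P4·P1 via (7.79,4.725): [(4.0865, 19.1475) (9.0033, 0) (14, 0) (14, 20.7533)]  |A|=150.7062
4. ⊥bis P4·P2 via (11.655,8.085): [(7.2118, 6.9767) (9.0033, 0) (14, 0) (14, 8.6699)]  |A|=46.8568
5. ⊥bis P4·P3 via (7.14,12.49): [(7.2118, 6.9767) (9.0033, 0) (14, 0) (14, 8.6699)]  |A|=46.8568
6. ⊥bis P4·P5 via (11.325,21.015): [(7.2118, 6.9767) (9.0033, 0) (14, 0) (14, 8.6699)]  |A|=46.8568
7. ⊥bis P4·P6 via (11.38,13.125): [(7.2118, 6.9767) (9.0033, 0) (14, 0) (14, 8.6699)]  |A|=46.8568
8. ⊥bis P4·P7 via (9.465,5.685): [(9.3487, 7.5097) (9.8274, 0) (14, 0) (14, 8.6699)]  |A|=35.8308
9. ⊥bis P4·P8 via (8.53,3.91): [(9.3487, 7.5097) (9.7215, 1.6614) (10.6019, 0) (14, 0) (14, 8.6699)]  |A|=35.1874
10. canonical 5-gon: [(9.3487, 7.5097) (9.7215, 1.6614) (10.6019, 0) (14, 0) (14, 8.6699)]
11. shoelace: 35.1874

Area of P4's cell: 35.1874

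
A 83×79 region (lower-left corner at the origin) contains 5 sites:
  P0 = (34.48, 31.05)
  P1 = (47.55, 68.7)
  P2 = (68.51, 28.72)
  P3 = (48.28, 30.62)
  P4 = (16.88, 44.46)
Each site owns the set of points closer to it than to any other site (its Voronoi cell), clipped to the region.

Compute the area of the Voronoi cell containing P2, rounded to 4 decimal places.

Area of P2's cell: 1384.9855

1. box [0,83]×[0,79]: [(0, 0) (83, 0) (83, 79) (0, 79)]
2. ⊥bis P2·P0 via (51.495,29.885): [(49.4488, 0) (83, 0) (83, 79) (54.8579, 79)]  |A|=2436.887
3. ⊥bis P2·P1 via (58.03,48.71): [(52.5886, 45.8573) (49.4488, 0) (83, 0) (83, 61.8008)]  |A|=1709.008
4. ⊥bis P2·P3 via (58.395,29.67): [(60.2947, 49.8973) (55.6084, 0) (83, 0) (83, 61.8008)]  |A|=1384.9855
5. ⊥bis P2·P4 via (42.695,36.59): [(60.2947, 49.8973) (55.6084, 0) (83, 0) (83, 61.8008)]  |A|=1384.9855
6. canonical 4-gon: [(60.2947, 49.8973) (55.6084, 0) (83, 0) (83, 61.8008)]
7. shoelace: 1384.9855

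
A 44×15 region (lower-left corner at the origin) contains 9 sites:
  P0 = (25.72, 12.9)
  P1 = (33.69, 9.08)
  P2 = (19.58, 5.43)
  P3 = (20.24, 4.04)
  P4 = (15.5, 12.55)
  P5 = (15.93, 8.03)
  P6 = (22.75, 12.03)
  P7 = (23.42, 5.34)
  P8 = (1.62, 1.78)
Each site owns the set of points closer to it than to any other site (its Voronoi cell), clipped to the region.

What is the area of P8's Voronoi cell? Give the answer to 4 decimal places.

1. box [0,44]×[0,15]: [(0, 0) (44, 0) (44, 15) (0, 15)]
2. ⊥bis P8·P0 via (13.67,7.34): [(0, 0) (17.0568, 0) (10.1356, 15) (0, 15)]  |A|=203.9426
3. ⊥bis P8·P1 via (17.655,5.43): [(0, 0) (17.0568, 0) (10.1356, 15) (0, 15)]  |A|=203.9426
4. ⊥bis P8·P2 via (10.6,3.605): [(0, 0) (11.3326, 0) (8.2842, 15) (0, 15)]  |A|=147.1263
5. ⊥bis P8·P3 via (10.93,2.91): [(0, 0) (11.2832, 0) (11.2099, 0.604) (8.2842, 15) (0, 15)]  |A|=147.1114
6. ⊥bis P8·P4 via (8.56,7.165): [(0, 0) (11.2832, 0) (11.2099, 0.604) (10.3437, 4.8663) (2.4805, 15) (0, 15)]  |A|=117.705
7. ⊥bis P8·P5 via (8.775,4.905): [(0, 0) (10.9173, 0) (6.7937, 9.4413) (2.4805, 15) (0, 15)]  |A|=109.384
8. ⊥bis P8·P6 via (12.185,6.905): [(0, 0) (10.9173, 0) (6.7937, 9.4413) (2.4805, 15) (0, 15)]  |A|=109.384
9. ⊥bis P8·P7 via (12.52,3.56): [(0, 0) (10.9173, 0) (6.7937, 9.4413) (2.4805, 15) (0, 15)]  |A|=109.384
10. canonical 5-gon: [(0, 0) (10.9173, 0) (6.7937, 9.4413) (2.4805, 15) (0, 15)]
11. shoelace: 109.384

Area of P8's cell: 109.3840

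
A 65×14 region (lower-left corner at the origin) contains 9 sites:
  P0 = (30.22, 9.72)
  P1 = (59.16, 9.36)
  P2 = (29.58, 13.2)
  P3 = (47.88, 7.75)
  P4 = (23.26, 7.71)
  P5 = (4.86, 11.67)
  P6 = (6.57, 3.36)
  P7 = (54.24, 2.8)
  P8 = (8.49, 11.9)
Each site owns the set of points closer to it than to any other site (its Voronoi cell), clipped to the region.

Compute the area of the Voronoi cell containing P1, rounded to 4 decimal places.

Area of P1's cell: 115.0644

1. box [0,65]×[0,14]: [(0, 0) (65, 0) (65, 14) (0, 14)]
2. ⊥bis P1·P0 via (44.69,9.54): [(44.5713, 0) (65, 0) (65, 14) (44.7455, 14)]  |A|=284.7823
3. ⊥bis P1·P2 via (44.37,11.28): [(44.5713, 0) (65, 0) (65, 14) (44.7455, 14)]  |A|=284.7823
4. ⊥bis P1·P3 via (53.52,8.555): [(54.7411, 0) (65, 0) (65, 14) (52.7428, 14)]  |A|=157.6128
5. ⊥bis P1·P4 via (41.21,8.535): [(54.7411, 0) (65, 0) (65, 14) (52.7428, 14)]  |A|=157.6128
6. ⊥bis P1·P5 via (32.01,10.515): [(54.7411, 0) (65, 0) (65, 14) (52.7428, 14)]  |A|=157.6128
7. ⊥bis P1·P6 via (32.865,6.36): [(54.7411, 0) (65, 0) (65, 14) (52.7428, 14)]  |A|=157.6128
8. ⊥bis P1·P7 via (56.7,6.08): [(53.5344, 8.4542) (64.8067, 0) (65, 0) (65, 14) (52.7428, 14)]  |A|=115.0644
9. ⊥bis P1·P8 via (33.825,10.63): [(53.5344, 8.4542) (64.8067, 0) (65, 0) (65, 14) (52.7428, 14)]  |A|=115.0644
10. canonical 5-gon: [(53.5344, 8.4542) (64.8067, 0) (65, 0) (65, 14) (52.7428, 14)]
11. shoelace: 115.0644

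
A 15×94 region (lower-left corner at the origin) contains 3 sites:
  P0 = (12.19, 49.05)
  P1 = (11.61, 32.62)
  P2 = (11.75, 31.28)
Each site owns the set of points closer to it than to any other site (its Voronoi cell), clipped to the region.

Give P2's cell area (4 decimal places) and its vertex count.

Area of P2's cell: 472.6993 (4 vertices)

1. box [0,15]×[0,94]: [(0, 0) (15, 0) (15, 94) (0, 94)]
2. ⊥bis P2·P0 via (11.97,40.165): [(0, 40.4614) (0, 0) (15, 0) (15, 40.09)]  |A|=604.1352
3. ⊥bis P2·P1 via (11.68,31.95): [(0, 30.7297) (0, 0) (15, 0) (15, 32.2969)]  |A|=472.6993
4. canonical 4-gon: [(0, 30.7297) (0, 0) (15, 0) (15, 32.2969)]
5. shoelace: 472.6993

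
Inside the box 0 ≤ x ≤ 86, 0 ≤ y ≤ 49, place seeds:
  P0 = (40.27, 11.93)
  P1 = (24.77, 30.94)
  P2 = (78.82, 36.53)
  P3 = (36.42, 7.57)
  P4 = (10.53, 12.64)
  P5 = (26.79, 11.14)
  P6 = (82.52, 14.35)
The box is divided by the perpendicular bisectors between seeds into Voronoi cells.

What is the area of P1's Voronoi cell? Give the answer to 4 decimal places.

Area of P1's cell: 1142.7530

1. box [0,86]×[0,49]: [(0, 0) (86, 0) (86, 49) (0, 49)]
2. ⊥bis P1·P0 via (32.52,21.435): [(0, 0) (6.231, 0) (66.3271, 49) (0, 49)]  |A|=1777.6746
3. ⊥bis P1·P2 via (51.795,33.735): [(0, 0) (6.231, 0) (51.4692, 36.8854) (50.2163, 49) (0, 49)]  |A|=1680.0862
4. ⊥bis P1·P3 via (30.595,19.255): [(0, 4.0033) (28.6685, 18.2946) (51.4692, 36.8854) (50.2163, 49) (0, 49)]  |A|=1565.7046
5. ⊥bis P1·P4 via (17.65,21.79): [(0, 35.5242) (24.6904, 16.3116) (28.6685, 18.2946) (51.4692, 36.8854) (50.2163, 49) (0, 49)]  |A|=1176.5727
6. ⊥bis P1·P5 via (25.78,21.04): [(0, 35.5242) (19.4445, 20.3936) (32.9302, 21.7695) (51.4692, 36.8854) (50.2163, 49) (0, 49)]  |A|=1142.753
7. ⊥bis P1·P6 via (53.645,22.645): [(0, 35.5242) (19.4445, 20.3936) (32.9302, 21.7695) (51.4692, 36.8854) (50.2163, 49) (0, 49)]  |A|=1142.753
8. canonical 6-gon: [(0, 35.5242) (19.4445, 20.3936) (32.9302, 21.7695) (51.4692, 36.8854) (50.2163, 49) (0, 49)]
9. shoelace: 1142.753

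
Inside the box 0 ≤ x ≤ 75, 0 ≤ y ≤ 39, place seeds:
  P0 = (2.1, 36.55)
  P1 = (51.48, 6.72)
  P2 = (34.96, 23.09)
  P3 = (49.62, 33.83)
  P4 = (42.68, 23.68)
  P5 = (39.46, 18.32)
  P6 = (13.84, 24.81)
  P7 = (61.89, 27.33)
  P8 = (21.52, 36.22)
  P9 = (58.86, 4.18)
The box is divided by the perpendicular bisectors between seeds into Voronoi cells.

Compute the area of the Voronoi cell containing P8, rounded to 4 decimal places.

Area of P8's cell: 195.2713

1. box [0,75]×[0,39]: [(0, 0) (75, 0) (75, 39) (0, 39)]
2. ⊥bis P8·P0 via (11.81,36.385): [(11.1917, 0) (75, 0) (75, 39) (11.8544, 39)]  |A|=2475.6
3. ⊥bis P8·P1 via (36.5,21.47): [(11.1917, 0) (15.3596, 0) (53.7608, 39) (11.8544, 39)]  |A|=898.4496
4. ⊥bis P8·P2 via (28.24,29.655): [(11.4028, 12.4202) (37.3695, 39) (11.8544, 39)]  |A|=339.0915
5. ⊥bis P8·P3 via (35.57,35.025): [(11.4028, 12.4202) (35.7687, 37.3615) (35.9081, 39) (11.8544, 39)]  |A|=337.8942
6. ⊥bis P8·P4 via (32.1,29.95): [(11.4028, 12.4202) (35.7687, 37.3615) (35.9081, 39) (11.8544, 39)]  |A|=337.8942
7. ⊥bis P8·P5 via (30.49,27.27): [(11.4028, 12.4202) (35.7687, 37.3615) (35.9081, 39) (11.8544, 39)]  |A|=337.8942
8. ⊥bis P8·P6 via (17.68,30.515): [(11.7778, 34.4878) (24.5576, 25.8857) (35.7687, 37.3615) (35.9081, 39) (11.8544, 39)]  |A|=195.2713
9. ⊥bis P8·P7 via (41.705,31.775): [(11.7778, 34.4878) (24.5576, 25.8857) (35.7687, 37.3615) (35.9081, 39) (11.8544, 39)]  |A|=195.2713
10. ⊥bis P8·P9 via (40.19,20.2): [(11.7778, 34.4878) (24.5576, 25.8857) (35.7687, 37.3615) (35.9081, 39) (11.8544, 39)]  |A|=195.2713
11. canonical 5-gon: [(11.7778, 34.4878) (24.5576, 25.8857) (35.7687, 37.3615) (35.9081, 39) (11.8544, 39)]
12. shoelace: 195.2713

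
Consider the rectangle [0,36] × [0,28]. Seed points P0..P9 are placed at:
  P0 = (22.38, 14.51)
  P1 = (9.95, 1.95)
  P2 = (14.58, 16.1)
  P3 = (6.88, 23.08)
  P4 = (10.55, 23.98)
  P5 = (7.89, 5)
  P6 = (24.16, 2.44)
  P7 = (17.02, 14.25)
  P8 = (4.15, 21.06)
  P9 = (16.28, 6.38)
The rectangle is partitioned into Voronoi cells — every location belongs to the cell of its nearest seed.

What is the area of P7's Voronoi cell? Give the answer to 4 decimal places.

1. box [0,36]×[0,28]: [(0, 0) (36, 0) (36, 28) (0, 28)]
2. ⊥bis P7·P0 via (19.7,14.38): [(0, 0) (20.3975, 0) (19.0393, 28) (0, 28)]  |A|=552.1161
3. ⊥bis P7·P1 via (13.485,8.1): [(0, 15.8511) (20.1916, 4.2451) (19.0393, 28) (0, 28)]  |A|=348.7917
4. ⊥bis P7·P2 via (15.8,15.175): [(11.3613, 9.3207) (20.1916, 4.2451) (19.4292, 19.9617)]  |A|=67.4567
5. ⊥bis P7·P3 via (11.95,18.665): [(11.3613, 9.3207) (20.1916, 4.2451) (19.4292, 19.9617)]  |A|=67.4567
6. ⊥bis P7·P4 via (13.785,19.115): [(11.3613, 9.3207) (20.1916, 4.2451) (19.4292, 19.9617)]  |A|=67.4567
7. ⊥bis P7·P5 via (12.455,9.625): [(11.9614, 10.1122) (14.7182, 7.3912) (20.1916, 4.2451) (19.4292, 19.9617)]  |A|=65.5493
8. ⊥bis P7·P6 via (20.59,8.345): [(11.9614, 10.1122) (14.7182, 7.3912) (16.9195, 6.1259) (20.0098, 7.9942) (19.4292, 19.9617)]  |A|=59.5864
9. ⊥bis P7·P8 via (10.585,17.655): [(11.9614, 10.1122) (14.7182, 7.3912) (16.9195, 6.1259) (20.0098, 7.9942) (19.4292, 19.9617)]  |A|=59.5864
10. ⊥bis P7·P9 via (16.65,10.315): [(12.4169, 10.713) (19.9121, 10.0083) (19.4292, 19.9617)]  |A|=37.1308
11. canonical 3-gon: [(12.4169, 10.713) (19.9121, 10.0083) (19.4292, 19.9617)]
12. shoelace: 37.1308

Area of P7's cell: 37.1308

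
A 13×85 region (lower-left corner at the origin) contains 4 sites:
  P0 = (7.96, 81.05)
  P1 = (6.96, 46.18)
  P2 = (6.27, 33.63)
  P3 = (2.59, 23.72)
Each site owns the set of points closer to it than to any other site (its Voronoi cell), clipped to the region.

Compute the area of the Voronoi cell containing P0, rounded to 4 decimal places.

Area of P0's cell: 277.6471

1. box [0,13]×[0,85]: [(0, 0) (13, 0) (13, 85) (0, 85)]
2. ⊥bis P0·P1 via (7.46,63.615): [(0, 63.8289) (13, 63.4561) (13, 85) (0, 85)]  |A|=277.6471
3. ⊥bis P0·P2 via (7.115,57.34): [(0, 63.8289) (13, 63.4561) (13, 85) (0, 85)]  |A|=277.6471
4. ⊥bis P0·P3 via (5.275,52.385): [(0, 63.8289) (13, 63.4561) (13, 85) (0, 85)]  |A|=277.6471
5. canonical 4-gon: [(0, 63.8289) (13, 63.4561) (13, 85) (0, 85)]
6. shoelace: 277.6471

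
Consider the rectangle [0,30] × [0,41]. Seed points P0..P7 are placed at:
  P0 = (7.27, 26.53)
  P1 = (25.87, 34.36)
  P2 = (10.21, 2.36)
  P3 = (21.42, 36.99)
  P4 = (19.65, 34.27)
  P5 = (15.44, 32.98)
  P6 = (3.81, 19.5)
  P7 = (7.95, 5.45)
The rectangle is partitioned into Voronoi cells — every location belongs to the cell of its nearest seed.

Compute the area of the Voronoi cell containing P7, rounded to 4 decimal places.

Area of P7's cell: 188.6845

1. box [0,30]×[0,41]: [(0, 0) (30, 0) (30, 41) (0, 41)]
2. ⊥bis P7·P0 via (7.61,15.99): [(0, 15.7445) (0, 0) (30, 0) (30, 16.7123)]  |A|=486.8516
3. ⊥bis P7·P1 via (16.91,19.905): [(22.4535, 16.4688) (0, 15.7445) (0, 0) (30, 0) (30, 11.7911)]  |A|=468.2829
4. ⊥bis P7·P2 via (9.08,3.905): [(24.5128, 15.1924) (22.4535, 16.4688) (0, 15.7445) (0, 0) (3.7409, 0)]  |A|=236.4631
5. ⊥bis P7·P3 via (14.685,21.22): [(24.5128, 15.1924) (22.4535, 16.4688) (0, 15.7445) (0, 0) (3.7409, 0)]  |A|=236.4631
6. ⊥bis P7·P4 via (13.8,19.86): [(24.5128, 15.1924) (23.0233, 16.1156) (22.1754, 16.4599) (0, 15.7445) (0, 0) (3.7409, 0)]  |A|=236.4114
7. ⊥bis P7·P5 via (11.695,19.215): [(24.5128, 15.1924) (23.0233, 16.1156) (22.894, 16.1681) (21.8592, 16.4497) (0, 15.7445) (0, 0) (3.7409, 0)]  |A|=236.3616
8. ⊥bis P7·P6 via (5.88,12.475): [(24.5128, 15.1924) (23.0233, 16.1156) (22.894, 16.1681) (21.8592, 16.4497) (19.0627, 16.3594) (0, 10.7424) (0, 0) (3.7409, 0)]  |A|=188.6845
9. canonical 8-gon: [(24.5128, 15.1924) (23.0233, 16.1156) (22.894, 16.1681) (21.8592, 16.4497) (19.0627, 16.3594) (0, 10.7424) (0, 0) (3.7409, 0)]
10. shoelace: 188.6845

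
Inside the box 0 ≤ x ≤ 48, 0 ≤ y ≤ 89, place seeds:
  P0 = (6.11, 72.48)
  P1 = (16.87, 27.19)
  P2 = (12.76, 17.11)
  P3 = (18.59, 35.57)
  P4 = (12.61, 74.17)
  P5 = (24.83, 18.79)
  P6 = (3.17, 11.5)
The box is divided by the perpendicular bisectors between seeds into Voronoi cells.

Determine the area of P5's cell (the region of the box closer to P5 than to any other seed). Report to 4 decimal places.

1. box [0,48]×[0,89]: [(0, 0) (48, 0) (48, 89) (0, 89)]
2. ⊥bis P5·P0 via (15.47,45.635): [(0, 40.2411) (0, 0) (48, 0) (48, 56.9772)]  |A|=2333.2387
3. ⊥bis P5·P1 via (20.85,22.99): [(0, 3.2321) (0, 0) (48, 0) (48, 48.7179)]  |A|=1246.8
4. ⊥bis P5·P2 via (18.795,17.95): [(18.4147, 20.6823) (21.2934, 0) (48, 0) (48, 48.7179)]  |A|=996.8424
5. ⊥bis P5·P3 via (21.71,27.18): [(27.572, 29.3599) (18.4147, 20.6823) (21.2934, 0) (48, 0) (48, 36.9565)]  |A|=876.712
6. ⊥bis P5·P4 via (18.72,46.48): [(27.572, 29.3599) (18.4147, 20.6823) (21.2934, 0) (48, 0) (48, 36.9565)]  |A|=876.712
7. ⊥bis P5·P6 via (14,15.145): [(27.572, 29.3599) (18.4147, 20.6823) (21.2934, 0) (48, 0) (48, 36.9565)]  |A|=876.712
8. canonical 5-gon: [(27.572, 29.3599) (18.4147, 20.6823) (21.2934, 0) (48, 0) (48, 36.9565)]
9. shoelace: 876.712

Area of P5's cell: 876.7120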